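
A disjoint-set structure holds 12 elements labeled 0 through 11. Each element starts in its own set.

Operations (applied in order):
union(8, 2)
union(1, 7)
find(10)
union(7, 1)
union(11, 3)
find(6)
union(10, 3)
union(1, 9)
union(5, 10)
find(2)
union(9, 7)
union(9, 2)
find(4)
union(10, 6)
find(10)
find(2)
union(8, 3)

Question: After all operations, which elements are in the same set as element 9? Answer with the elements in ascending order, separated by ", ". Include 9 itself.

Answer: 1, 2, 3, 5, 6, 7, 8, 9, 10, 11

Derivation:
Step 1: union(8, 2) -> merged; set of 8 now {2, 8}
Step 2: union(1, 7) -> merged; set of 1 now {1, 7}
Step 3: find(10) -> no change; set of 10 is {10}
Step 4: union(7, 1) -> already same set; set of 7 now {1, 7}
Step 5: union(11, 3) -> merged; set of 11 now {3, 11}
Step 6: find(6) -> no change; set of 6 is {6}
Step 7: union(10, 3) -> merged; set of 10 now {3, 10, 11}
Step 8: union(1, 9) -> merged; set of 1 now {1, 7, 9}
Step 9: union(5, 10) -> merged; set of 5 now {3, 5, 10, 11}
Step 10: find(2) -> no change; set of 2 is {2, 8}
Step 11: union(9, 7) -> already same set; set of 9 now {1, 7, 9}
Step 12: union(9, 2) -> merged; set of 9 now {1, 2, 7, 8, 9}
Step 13: find(4) -> no change; set of 4 is {4}
Step 14: union(10, 6) -> merged; set of 10 now {3, 5, 6, 10, 11}
Step 15: find(10) -> no change; set of 10 is {3, 5, 6, 10, 11}
Step 16: find(2) -> no change; set of 2 is {1, 2, 7, 8, 9}
Step 17: union(8, 3) -> merged; set of 8 now {1, 2, 3, 5, 6, 7, 8, 9, 10, 11}
Component of 9: {1, 2, 3, 5, 6, 7, 8, 9, 10, 11}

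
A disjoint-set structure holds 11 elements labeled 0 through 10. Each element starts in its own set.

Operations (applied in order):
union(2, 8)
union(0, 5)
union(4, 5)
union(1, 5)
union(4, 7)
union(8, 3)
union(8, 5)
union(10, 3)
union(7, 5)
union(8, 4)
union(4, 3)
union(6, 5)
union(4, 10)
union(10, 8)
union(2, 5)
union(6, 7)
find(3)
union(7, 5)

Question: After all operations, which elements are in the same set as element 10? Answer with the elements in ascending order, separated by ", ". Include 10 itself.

Step 1: union(2, 8) -> merged; set of 2 now {2, 8}
Step 2: union(0, 5) -> merged; set of 0 now {0, 5}
Step 3: union(4, 5) -> merged; set of 4 now {0, 4, 5}
Step 4: union(1, 5) -> merged; set of 1 now {0, 1, 4, 5}
Step 5: union(4, 7) -> merged; set of 4 now {0, 1, 4, 5, 7}
Step 6: union(8, 3) -> merged; set of 8 now {2, 3, 8}
Step 7: union(8, 5) -> merged; set of 8 now {0, 1, 2, 3, 4, 5, 7, 8}
Step 8: union(10, 3) -> merged; set of 10 now {0, 1, 2, 3, 4, 5, 7, 8, 10}
Step 9: union(7, 5) -> already same set; set of 7 now {0, 1, 2, 3, 4, 5, 7, 8, 10}
Step 10: union(8, 4) -> already same set; set of 8 now {0, 1, 2, 3, 4, 5, 7, 8, 10}
Step 11: union(4, 3) -> already same set; set of 4 now {0, 1, 2, 3, 4, 5, 7, 8, 10}
Step 12: union(6, 5) -> merged; set of 6 now {0, 1, 2, 3, 4, 5, 6, 7, 8, 10}
Step 13: union(4, 10) -> already same set; set of 4 now {0, 1, 2, 3, 4, 5, 6, 7, 8, 10}
Step 14: union(10, 8) -> already same set; set of 10 now {0, 1, 2, 3, 4, 5, 6, 7, 8, 10}
Step 15: union(2, 5) -> already same set; set of 2 now {0, 1, 2, 3, 4, 5, 6, 7, 8, 10}
Step 16: union(6, 7) -> already same set; set of 6 now {0, 1, 2, 3, 4, 5, 6, 7, 8, 10}
Step 17: find(3) -> no change; set of 3 is {0, 1, 2, 3, 4, 5, 6, 7, 8, 10}
Step 18: union(7, 5) -> already same set; set of 7 now {0, 1, 2, 3, 4, 5, 6, 7, 8, 10}
Component of 10: {0, 1, 2, 3, 4, 5, 6, 7, 8, 10}

Answer: 0, 1, 2, 3, 4, 5, 6, 7, 8, 10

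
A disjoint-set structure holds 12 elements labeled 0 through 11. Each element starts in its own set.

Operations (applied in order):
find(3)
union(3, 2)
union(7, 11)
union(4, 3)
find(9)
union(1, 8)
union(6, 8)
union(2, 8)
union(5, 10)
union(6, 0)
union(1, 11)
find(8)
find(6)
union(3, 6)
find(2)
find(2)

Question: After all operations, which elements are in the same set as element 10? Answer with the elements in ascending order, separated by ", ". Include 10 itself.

Step 1: find(3) -> no change; set of 3 is {3}
Step 2: union(3, 2) -> merged; set of 3 now {2, 3}
Step 3: union(7, 11) -> merged; set of 7 now {7, 11}
Step 4: union(4, 3) -> merged; set of 4 now {2, 3, 4}
Step 5: find(9) -> no change; set of 9 is {9}
Step 6: union(1, 8) -> merged; set of 1 now {1, 8}
Step 7: union(6, 8) -> merged; set of 6 now {1, 6, 8}
Step 8: union(2, 8) -> merged; set of 2 now {1, 2, 3, 4, 6, 8}
Step 9: union(5, 10) -> merged; set of 5 now {5, 10}
Step 10: union(6, 0) -> merged; set of 6 now {0, 1, 2, 3, 4, 6, 8}
Step 11: union(1, 11) -> merged; set of 1 now {0, 1, 2, 3, 4, 6, 7, 8, 11}
Step 12: find(8) -> no change; set of 8 is {0, 1, 2, 3, 4, 6, 7, 8, 11}
Step 13: find(6) -> no change; set of 6 is {0, 1, 2, 3, 4, 6, 7, 8, 11}
Step 14: union(3, 6) -> already same set; set of 3 now {0, 1, 2, 3, 4, 6, 7, 8, 11}
Step 15: find(2) -> no change; set of 2 is {0, 1, 2, 3, 4, 6, 7, 8, 11}
Step 16: find(2) -> no change; set of 2 is {0, 1, 2, 3, 4, 6, 7, 8, 11}
Component of 10: {5, 10}

Answer: 5, 10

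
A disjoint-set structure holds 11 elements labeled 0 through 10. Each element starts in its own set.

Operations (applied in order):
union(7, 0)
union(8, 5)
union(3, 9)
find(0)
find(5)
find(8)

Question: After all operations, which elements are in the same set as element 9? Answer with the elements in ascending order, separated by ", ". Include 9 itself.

Step 1: union(7, 0) -> merged; set of 7 now {0, 7}
Step 2: union(8, 5) -> merged; set of 8 now {5, 8}
Step 3: union(3, 9) -> merged; set of 3 now {3, 9}
Step 4: find(0) -> no change; set of 0 is {0, 7}
Step 5: find(5) -> no change; set of 5 is {5, 8}
Step 6: find(8) -> no change; set of 8 is {5, 8}
Component of 9: {3, 9}

Answer: 3, 9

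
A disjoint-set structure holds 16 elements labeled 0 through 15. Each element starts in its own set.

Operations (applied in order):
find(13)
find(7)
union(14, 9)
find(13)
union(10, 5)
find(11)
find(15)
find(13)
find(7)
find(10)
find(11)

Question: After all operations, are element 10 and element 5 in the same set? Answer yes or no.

Answer: yes

Derivation:
Step 1: find(13) -> no change; set of 13 is {13}
Step 2: find(7) -> no change; set of 7 is {7}
Step 3: union(14, 9) -> merged; set of 14 now {9, 14}
Step 4: find(13) -> no change; set of 13 is {13}
Step 5: union(10, 5) -> merged; set of 10 now {5, 10}
Step 6: find(11) -> no change; set of 11 is {11}
Step 7: find(15) -> no change; set of 15 is {15}
Step 8: find(13) -> no change; set of 13 is {13}
Step 9: find(7) -> no change; set of 7 is {7}
Step 10: find(10) -> no change; set of 10 is {5, 10}
Step 11: find(11) -> no change; set of 11 is {11}
Set of 10: {5, 10}; 5 is a member.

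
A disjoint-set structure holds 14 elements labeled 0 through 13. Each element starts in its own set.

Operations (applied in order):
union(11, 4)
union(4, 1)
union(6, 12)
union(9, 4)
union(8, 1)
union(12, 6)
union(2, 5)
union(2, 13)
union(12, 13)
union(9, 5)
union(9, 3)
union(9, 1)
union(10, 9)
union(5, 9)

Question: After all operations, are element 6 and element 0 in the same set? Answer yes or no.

Answer: no

Derivation:
Step 1: union(11, 4) -> merged; set of 11 now {4, 11}
Step 2: union(4, 1) -> merged; set of 4 now {1, 4, 11}
Step 3: union(6, 12) -> merged; set of 6 now {6, 12}
Step 4: union(9, 4) -> merged; set of 9 now {1, 4, 9, 11}
Step 5: union(8, 1) -> merged; set of 8 now {1, 4, 8, 9, 11}
Step 6: union(12, 6) -> already same set; set of 12 now {6, 12}
Step 7: union(2, 5) -> merged; set of 2 now {2, 5}
Step 8: union(2, 13) -> merged; set of 2 now {2, 5, 13}
Step 9: union(12, 13) -> merged; set of 12 now {2, 5, 6, 12, 13}
Step 10: union(9, 5) -> merged; set of 9 now {1, 2, 4, 5, 6, 8, 9, 11, 12, 13}
Step 11: union(9, 3) -> merged; set of 9 now {1, 2, 3, 4, 5, 6, 8, 9, 11, 12, 13}
Step 12: union(9, 1) -> already same set; set of 9 now {1, 2, 3, 4, 5, 6, 8, 9, 11, 12, 13}
Step 13: union(10, 9) -> merged; set of 10 now {1, 2, 3, 4, 5, 6, 8, 9, 10, 11, 12, 13}
Step 14: union(5, 9) -> already same set; set of 5 now {1, 2, 3, 4, 5, 6, 8, 9, 10, 11, 12, 13}
Set of 6: {1, 2, 3, 4, 5, 6, 8, 9, 10, 11, 12, 13}; 0 is not a member.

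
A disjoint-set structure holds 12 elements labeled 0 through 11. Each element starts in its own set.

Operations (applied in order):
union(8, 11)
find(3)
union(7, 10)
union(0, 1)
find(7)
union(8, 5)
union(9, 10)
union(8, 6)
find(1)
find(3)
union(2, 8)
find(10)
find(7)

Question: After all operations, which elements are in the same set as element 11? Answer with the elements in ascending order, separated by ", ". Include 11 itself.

Step 1: union(8, 11) -> merged; set of 8 now {8, 11}
Step 2: find(3) -> no change; set of 3 is {3}
Step 3: union(7, 10) -> merged; set of 7 now {7, 10}
Step 4: union(0, 1) -> merged; set of 0 now {0, 1}
Step 5: find(7) -> no change; set of 7 is {7, 10}
Step 6: union(8, 5) -> merged; set of 8 now {5, 8, 11}
Step 7: union(9, 10) -> merged; set of 9 now {7, 9, 10}
Step 8: union(8, 6) -> merged; set of 8 now {5, 6, 8, 11}
Step 9: find(1) -> no change; set of 1 is {0, 1}
Step 10: find(3) -> no change; set of 3 is {3}
Step 11: union(2, 8) -> merged; set of 2 now {2, 5, 6, 8, 11}
Step 12: find(10) -> no change; set of 10 is {7, 9, 10}
Step 13: find(7) -> no change; set of 7 is {7, 9, 10}
Component of 11: {2, 5, 6, 8, 11}

Answer: 2, 5, 6, 8, 11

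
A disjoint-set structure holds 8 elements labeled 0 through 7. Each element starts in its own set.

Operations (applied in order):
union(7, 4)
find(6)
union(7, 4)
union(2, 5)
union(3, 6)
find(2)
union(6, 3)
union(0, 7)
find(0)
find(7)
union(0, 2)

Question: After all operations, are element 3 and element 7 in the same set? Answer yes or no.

Answer: no

Derivation:
Step 1: union(7, 4) -> merged; set of 7 now {4, 7}
Step 2: find(6) -> no change; set of 6 is {6}
Step 3: union(7, 4) -> already same set; set of 7 now {4, 7}
Step 4: union(2, 5) -> merged; set of 2 now {2, 5}
Step 5: union(3, 6) -> merged; set of 3 now {3, 6}
Step 6: find(2) -> no change; set of 2 is {2, 5}
Step 7: union(6, 3) -> already same set; set of 6 now {3, 6}
Step 8: union(0, 7) -> merged; set of 0 now {0, 4, 7}
Step 9: find(0) -> no change; set of 0 is {0, 4, 7}
Step 10: find(7) -> no change; set of 7 is {0, 4, 7}
Step 11: union(0, 2) -> merged; set of 0 now {0, 2, 4, 5, 7}
Set of 3: {3, 6}; 7 is not a member.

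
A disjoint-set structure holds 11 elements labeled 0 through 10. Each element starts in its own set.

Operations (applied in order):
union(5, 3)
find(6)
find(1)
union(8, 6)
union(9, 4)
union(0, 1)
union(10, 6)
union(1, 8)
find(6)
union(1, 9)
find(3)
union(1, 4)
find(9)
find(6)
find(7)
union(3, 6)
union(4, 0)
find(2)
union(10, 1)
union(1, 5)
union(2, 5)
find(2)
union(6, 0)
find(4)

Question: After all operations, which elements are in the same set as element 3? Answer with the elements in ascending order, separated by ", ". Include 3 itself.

Step 1: union(5, 3) -> merged; set of 5 now {3, 5}
Step 2: find(6) -> no change; set of 6 is {6}
Step 3: find(1) -> no change; set of 1 is {1}
Step 4: union(8, 6) -> merged; set of 8 now {6, 8}
Step 5: union(9, 4) -> merged; set of 9 now {4, 9}
Step 6: union(0, 1) -> merged; set of 0 now {0, 1}
Step 7: union(10, 6) -> merged; set of 10 now {6, 8, 10}
Step 8: union(1, 8) -> merged; set of 1 now {0, 1, 6, 8, 10}
Step 9: find(6) -> no change; set of 6 is {0, 1, 6, 8, 10}
Step 10: union(1, 9) -> merged; set of 1 now {0, 1, 4, 6, 8, 9, 10}
Step 11: find(3) -> no change; set of 3 is {3, 5}
Step 12: union(1, 4) -> already same set; set of 1 now {0, 1, 4, 6, 8, 9, 10}
Step 13: find(9) -> no change; set of 9 is {0, 1, 4, 6, 8, 9, 10}
Step 14: find(6) -> no change; set of 6 is {0, 1, 4, 6, 8, 9, 10}
Step 15: find(7) -> no change; set of 7 is {7}
Step 16: union(3, 6) -> merged; set of 3 now {0, 1, 3, 4, 5, 6, 8, 9, 10}
Step 17: union(4, 0) -> already same set; set of 4 now {0, 1, 3, 4, 5, 6, 8, 9, 10}
Step 18: find(2) -> no change; set of 2 is {2}
Step 19: union(10, 1) -> already same set; set of 10 now {0, 1, 3, 4, 5, 6, 8, 9, 10}
Step 20: union(1, 5) -> already same set; set of 1 now {0, 1, 3, 4, 5, 6, 8, 9, 10}
Step 21: union(2, 5) -> merged; set of 2 now {0, 1, 2, 3, 4, 5, 6, 8, 9, 10}
Step 22: find(2) -> no change; set of 2 is {0, 1, 2, 3, 4, 5, 6, 8, 9, 10}
Step 23: union(6, 0) -> already same set; set of 6 now {0, 1, 2, 3, 4, 5, 6, 8, 9, 10}
Step 24: find(4) -> no change; set of 4 is {0, 1, 2, 3, 4, 5, 6, 8, 9, 10}
Component of 3: {0, 1, 2, 3, 4, 5, 6, 8, 9, 10}

Answer: 0, 1, 2, 3, 4, 5, 6, 8, 9, 10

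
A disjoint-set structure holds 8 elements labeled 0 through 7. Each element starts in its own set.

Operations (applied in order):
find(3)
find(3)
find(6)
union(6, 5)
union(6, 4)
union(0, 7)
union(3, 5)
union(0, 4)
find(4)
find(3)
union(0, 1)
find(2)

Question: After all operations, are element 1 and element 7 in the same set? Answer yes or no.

Answer: yes

Derivation:
Step 1: find(3) -> no change; set of 3 is {3}
Step 2: find(3) -> no change; set of 3 is {3}
Step 3: find(6) -> no change; set of 6 is {6}
Step 4: union(6, 5) -> merged; set of 6 now {5, 6}
Step 5: union(6, 4) -> merged; set of 6 now {4, 5, 6}
Step 6: union(0, 7) -> merged; set of 0 now {0, 7}
Step 7: union(3, 5) -> merged; set of 3 now {3, 4, 5, 6}
Step 8: union(0, 4) -> merged; set of 0 now {0, 3, 4, 5, 6, 7}
Step 9: find(4) -> no change; set of 4 is {0, 3, 4, 5, 6, 7}
Step 10: find(3) -> no change; set of 3 is {0, 3, 4, 5, 6, 7}
Step 11: union(0, 1) -> merged; set of 0 now {0, 1, 3, 4, 5, 6, 7}
Step 12: find(2) -> no change; set of 2 is {2}
Set of 1: {0, 1, 3, 4, 5, 6, 7}; 7 is a member.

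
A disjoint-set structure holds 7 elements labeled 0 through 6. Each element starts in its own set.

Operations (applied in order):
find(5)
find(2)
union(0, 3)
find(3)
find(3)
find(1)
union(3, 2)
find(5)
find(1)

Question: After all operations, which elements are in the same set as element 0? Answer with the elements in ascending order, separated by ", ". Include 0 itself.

Step 1: find(5) -> no change; set of 5 is {5}
Step 2: find(2) -> no change; set of 2 is {2}
Step 3: union(0, 3) -> merged; set of 0 now {0, 3}
Step 4: find(3) -> no change; set of 3 is {0, 3}
Step 5: find(3) -> no change; set of 3 is {0, 3}
Step 6: find(1) -> no change; set of 1 is {1}
Step 7: union(3, 2) -> merged; set of 3 now {0, 2, 3}
Step 8: find(5) -> no change; set of 5 is {5}
Step 9: find(1) -> no change; set of 1 is {1}
Component of 0: {0, 2, 3}

Answer: 0, 2, 3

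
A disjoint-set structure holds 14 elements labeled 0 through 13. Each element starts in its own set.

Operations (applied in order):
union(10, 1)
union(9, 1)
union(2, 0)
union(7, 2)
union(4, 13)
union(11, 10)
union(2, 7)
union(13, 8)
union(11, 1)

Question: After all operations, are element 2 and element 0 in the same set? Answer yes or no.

Answer: yes

Derivation:
Step 1: union(10, 1) -> merged; set of 10 now {1, 10}
Step 2: union(9, 1) -> merged; set of 9 now {1, 9, 10}
Step 3: union(2, 0) -> merged; set of 2 now {0, 2}
Step 4: union(7, 2) -> merged; set of 7 now {0, 2, 7}
Step 5: union(4, 13) -> merged; set of 4 now {4, 13}
Step 6: union(11, 10) -> merged; set of 11 now {1, 9, 10, 11}
Step 7: union(2, 7) -> already same set; set of 2 now {0, 2, 7}
Step 8: union(13, 8) -> merged; set of 13 now {4, 8, 13}
Step 9: union(11, 1) -> already same set; set of 11 now {1, 9, 10, 11}
Set of 2: {0, 2, 7}; 0 is a member.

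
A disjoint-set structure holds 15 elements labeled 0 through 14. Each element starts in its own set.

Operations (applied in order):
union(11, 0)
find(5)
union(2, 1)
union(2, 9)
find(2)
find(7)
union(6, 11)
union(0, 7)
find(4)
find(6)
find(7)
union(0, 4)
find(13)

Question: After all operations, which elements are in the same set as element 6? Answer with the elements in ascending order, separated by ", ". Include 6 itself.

Answer: 0, 4, 6, 7, 11

Derivation:
Step 1: union(11, 0) -> merged; set of 11 now {0, 11}
Step 2: find(5) -> no change; set of 5 is {5}
Step 3: union(2, 1) -> merged; set of 2 now {1, 2}
Step 4: union(2, 9) -> merged; set of 2 now {1, 2, 9}
Step 5: find(2) -> no change; set of 2 is {1, 2, 9}
Step 6: find(7) -> no change; set of 7 is {7}
Step 7: union(6, 11) -> merged; set of 6 now {0, 6, 11}
Step 8: union(0, 7) -> merged; set of 0 now {0, 6, 7, 11}
Step 9: find(4) -> no change; set of 4 is {4}
Step 10: find(6) -> no change; set of 6 is {0, 6, 7, 11}
Step 11: find(7) -> no change; set of 7 is {0, 6, 7, 11}
Step 12: union(0, 4) -> merged; set of 0 now {0, 4, 6, 7, 11}
Step 13: find(13) -> no change; set of 13 is {13}
Component of 6: {0, 4, 6, 7, 11}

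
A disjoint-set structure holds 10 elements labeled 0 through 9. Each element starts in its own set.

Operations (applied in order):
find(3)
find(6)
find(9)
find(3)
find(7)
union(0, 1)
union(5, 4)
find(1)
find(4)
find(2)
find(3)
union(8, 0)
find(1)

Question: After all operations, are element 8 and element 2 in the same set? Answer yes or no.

Step 1: find(3) -> no change; set of 3 is {3}
Step 2: find(6) -> no change; set of 6 is {6}
Step 3: find(9) -> no change; set of 9 is {9}
Step 4: find(3) -> no change; set of 3 is {3}
Step 5: find(7) -> no change; set of 7 is {7}
Step 6: union(0, 1) -> merged; set of 0 now {0, 1}
Step 7: union(5, 4) -> merged; set of 5 now {4, 5}
Step 8: find(1) -> no change; set of 1 is {0, 1}
Step 9: find(4) -> no change; set of 4 is {4, 5}
Step 10: find(2) -> no change; set of 2 is {2}
Step 11: find(3) -> no change; set of 3 is {3}
Step 12: union(8, 0) -> merged; set of 8 now {0, 1, 8}
Step 13: find(1) -> no change; set of 1 is {0, 1, 8}
Set of 8: {0, 1, 8}; 2 is not a member.

Answer: no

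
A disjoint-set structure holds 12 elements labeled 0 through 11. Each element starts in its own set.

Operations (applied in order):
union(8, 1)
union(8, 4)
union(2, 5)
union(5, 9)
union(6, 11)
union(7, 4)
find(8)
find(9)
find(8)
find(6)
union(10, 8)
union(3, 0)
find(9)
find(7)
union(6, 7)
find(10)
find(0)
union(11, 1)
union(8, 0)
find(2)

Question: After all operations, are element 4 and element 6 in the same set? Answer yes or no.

Answer: yes

Derivation:
Step 1: union(8, 1) -> merged; set of 8 now {1, 8}
Step 2: union(8, 4) -> merged; set of 8 now {1, 4, 8}
Step 3: union(2, 5) -> merged; set of 2 now {2, 5}
Step 4: union(5, 9) -> merged; set of 5 now {2, 5, 9}
Step 5: union(6, 11) -> merged; set of 6 now {6, 11}
Step 6: union(7, 4) -> merged; set of 7 now {1, 4, 7, 8}
Step 7: find(8) -> no change; set of 8 is {1, 4, 7, 8}
Step 8: find(9) -> no change; set of 9 is {2, 5, 9}
Step 9: find(8) -> no change; set of 8 is {1, 4, 7, 8}
Step 10: find(6) -> no change; set of 6 is {6, 11}
Step 11: union(10, 8) -> merged; set of 10 now {1, 4, 7, 8, 10}
Step 12: union(3, 0) -> merged; set of 3 now {0, 3}
Step 13: find(9) -> no change; set of 9 is {2, 5, 9}
Step 14: find(7) -> no change; set of 7 is {1, 4, 7, 8, 10}
Step 15: union(6, 7) -> merged; set of 6 now {1, 4, 6, 7, 8, 10, 11}
Step 16: find(10) -> no change; set of 10 is {1, 4, 6, 7, 8, 10, 11}
Step 17: find(0) -> no change; set of 0 is {0, 3}
Step 18: union(11, 1) -> already same set; set of 11 now {1, 4, 6, 7, 8, 10, 11}
Step 19: union(8, 0) -> merged; set of 8 now {0, 1, 3, 4, 6, 7, 8, 10, 11}
Step 20: find(2) -> no change; set of 2 is {2, 5, 9}
Set of 4: {0, 1, 3, 4, 6, 7, 8, 10, 11}; 6 is a member.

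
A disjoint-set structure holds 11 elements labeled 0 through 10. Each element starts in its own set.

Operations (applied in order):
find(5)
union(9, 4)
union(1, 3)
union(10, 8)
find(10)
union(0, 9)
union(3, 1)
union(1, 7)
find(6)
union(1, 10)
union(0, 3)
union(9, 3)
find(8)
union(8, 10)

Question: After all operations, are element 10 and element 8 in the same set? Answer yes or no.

Step 1: find(5) -> no change; set of 5 is {5}
Step 2: union(9, 4) -> merged; set of 9 now {4, 9}
Step 3: union(1, 3) -> merged; set of 1 now {1, 3}
Step 4: union(10, 8) -> merged; set of 10 now {8, 10}
Step 5: find(10) -> no change; set of 10 is {8, 10}
Step 6: union(0, 9) -> merged; set of 0 now {0, 4, 9}
Step 7: union(3, 1) -> already same set; set of 3 now {1, 3}
Step 8: union(1, 7) -> merged; set of 1 now {1, 3, 7}
Step 9: find(6) -> no change; set of 6 is {6}
Step 10: union(1, 10) -> merged; set of 1 now {1, 3, 7, 8, 10}
Step 11: union(0, 3) -> merged; set of 0 now {0, 1, 3, 4, 7, 8, 9, 10}
Step 12: union(9, 3) -> already same set; set of 9 now {0, 1, 3, 4, 7, 8, 9, 10}
Step 13: find(8) -> no change; set of 8 is {0, 1, 3, 4, 7, 8, 9, 10}
Step 14: union(8, 10) -> already same set; set of 8 now {0, 1, 3, 4, 7, 8, 9, 10}
Set of 10: {0, 1, 3, 4, 7, 8, 9, 10}; 8 is a member.

Answer: yes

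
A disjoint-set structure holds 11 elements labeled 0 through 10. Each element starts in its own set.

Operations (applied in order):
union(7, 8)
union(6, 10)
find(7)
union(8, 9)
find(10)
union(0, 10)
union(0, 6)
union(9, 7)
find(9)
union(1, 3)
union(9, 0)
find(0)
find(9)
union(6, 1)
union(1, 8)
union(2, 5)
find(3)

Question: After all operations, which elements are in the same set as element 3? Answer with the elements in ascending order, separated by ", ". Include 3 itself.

Step 1: union(7, 8) -> merged; set of 7 now {7, 8}
Step 2: union(6, 10) -> merged; set of 6 now {6, 10}
Step 3: find(7) -> no change; set of 7 is {7, 8}
Step 4: union(8, 9) -> merged; set of 8 now {7, 8, 9}
Step 5: find(10) -> no change; set of 10 is {6, 10}
Step 6: union(0, 10) -> merged; set of 0 now {0, 6, 10}
Step 7: union(0, 6) -> already same set; set of 0 now {0, 6, 10}
Step 8: union(9, 7) -> already same set; set of 9 now {7, 8, 9}
Step 9: find(9) -> no change; set of 9 is {7, 8, 9}
Step 10: union(1, 3) -> merged; set of 1 now {1, 3}
Step 11: union(9, 0) -> merged; set of 9 now {0, 6, 7, 8, 9, 10}
Step 12: find(0) -> no change; set of 0 is {0, 6, 7, 8, 9, 10}
Step 13: find(9) -> no change; set of 9 is {0, 6, 7, 8, 9, 10}
Step 14: union(6, 1) -> merged; set of 6 now {0, 1, 3, 6, 7, 8, 9, 10}
Step 15: union(1, 8) -> already same set; set of 1 now {0, 1, 3, 6, 7, 8, 9, 10}
Step 16: union(2, 5) -> merged; set of 2 now {2, 5}
Step 17: find(3) -> no change; set of 3 is {0, 1, 3, 6, 7, 8, 9, 10}
Component of 3: {0, 1, 3, 6, 7, 8, 9, 10}

Answer: 0, 1, 3, 6, 7, 8, 9, 10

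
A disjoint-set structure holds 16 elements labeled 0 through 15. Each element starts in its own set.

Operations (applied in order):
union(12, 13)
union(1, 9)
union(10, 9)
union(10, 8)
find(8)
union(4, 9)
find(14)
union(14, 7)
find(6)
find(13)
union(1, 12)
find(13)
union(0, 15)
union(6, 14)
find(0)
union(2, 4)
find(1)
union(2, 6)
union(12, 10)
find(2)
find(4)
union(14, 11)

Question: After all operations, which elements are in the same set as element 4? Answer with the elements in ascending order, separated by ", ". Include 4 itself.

Step 1: union(12, 13) -> merged; set of 12 now {12, 13}
Step 2: union(1, 9) -> merged; set of 1 now {1, 9}
Step 3: union(10, 9) -> merged; set of 10 now {1, 9, 10}
Step 4: union(10, 8) -> merged; set of 10 now {1, 8, 9, 10}
Step 5: find(8) -> no change; set of 8 is {1, 8, 9, 10}
Step 6: union(4, 9) -> merged; set of 4 now {1, 4, 8, 9, 10}
Step 7: find(14) -> no change; set of 14 is {14}
Step 8: union(14, 7) -> merged; set of 14 now {7, 14}
Step 9: find(6) -> no change; set of 6 is {6}
Step 10: find(13) -> no change; set of 13 is {12, 13}
Step 11: union(1, 12) -> merged; set of 1 now {1, 4, 8, 9, 10, 12, 13}
Step 12: find(13) -> no change; set of 13 is {1, 4, 8, 9, 10, 12, 13}
Step 13: union(0, 15) -> merged; set of 0 now {0, 15}
Step 14: union(6, 14) -> merged; set of 6 now {6, 7, 14}
Step 15: find(0) -> no change; set of 0 is {0, 15}
Step 16: union(2, 4) -> merged; set of 2 now {1, 2, 4, 8, 9, 10, 12, 13}
Step 17: find(1) -> no change; set of 1 is {1, 2, 4, 8, 9, 10, 12, 13}
Step 18: union(2, 6) -> merged; set of 2 now {1, 2, 4, 6, 7, 8, 9, 10, 12, 13, 14}
Step 19: union(12, 10) -> already same set; set of 12 now {1, 2, 4, 6, 7, 8, 9, 10, 12, 13, 14}
Step 20: find(2) -> no change; set of 2 is {1, 2, 4, 6, 7, 8, 9, 10, 12, 13, 14}
Step 21: find(4) -> no change; set of 4 is {1, 2, 4, 6, 7, 8, 9, 10, 12, 13, 14}
Step 22: union(14, 11) -> merged; set of 14 now {1, 2, 4, 6, 7, 8, 9, 10, 11, 12, 13, 14}
Component of 4: {1, 2, 4, 6, 7, 8, 9, 10, 11, 12, 13, 14}

Answer: 1, 2, 4, 6, 7, 8, 9, 10, 11, 12, 13, 14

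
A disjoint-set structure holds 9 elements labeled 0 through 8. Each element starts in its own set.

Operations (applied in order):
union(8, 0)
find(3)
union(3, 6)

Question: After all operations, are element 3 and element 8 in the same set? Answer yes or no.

Step 1: union(8, 0) -> merged; set of 8 now {0, 8}
Step 2: find(3) -> no change; set of 3 is {3}
Step 3: union(3, 6) -> merged; set of 3 now {3, 6}
Set of 3: {3, 6}; 8 is not a member.

Answer: no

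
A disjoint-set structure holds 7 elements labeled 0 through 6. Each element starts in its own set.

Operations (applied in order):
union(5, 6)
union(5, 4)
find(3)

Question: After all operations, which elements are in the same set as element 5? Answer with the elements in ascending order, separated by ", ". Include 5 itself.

Answer: 4, 5, 6

Derivation:
Step 1: union(5, 6) -> merged; set of 5 now {5, 6}
Step 2: union(5, 4) -> merged; set of 5 now {4, 5, 6}
Step 3: find(3) -> no change; set of 3 is {3}
Component of 5: {4, 5, 6}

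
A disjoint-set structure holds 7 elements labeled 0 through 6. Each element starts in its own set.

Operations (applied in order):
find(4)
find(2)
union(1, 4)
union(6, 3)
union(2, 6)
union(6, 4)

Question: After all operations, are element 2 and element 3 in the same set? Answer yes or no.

Step 1: find(4) -> no change; set of 4 is {4}
Step 2: find(2) -> no change; set of 2 is {2}
Step 3: union(1, 4) -> merged; set of 1 now {1, 4}
Step 4: union(6, 3) -> merged; set of 6 now {3, 6}
Step 5: union(2, 6) -> merged; set of 2 now {2, 3, 6}
Step 6: union(6, 4) -> merged; set of 6 now {1, 2, 3, 4, 6}
Set of 2: {1, 2, 3, 4, 6}; 3 is a member.

Answer: yes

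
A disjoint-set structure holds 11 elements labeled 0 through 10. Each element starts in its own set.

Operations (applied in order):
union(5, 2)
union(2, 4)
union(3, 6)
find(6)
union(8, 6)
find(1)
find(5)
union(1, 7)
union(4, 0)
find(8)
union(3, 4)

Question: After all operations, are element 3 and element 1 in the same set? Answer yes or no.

Answer: no

Derivation:
Step 1: union(5, 2) -> merged; set of 5 now {2, 5}
Step 2: union(2, 4) -> merged; set of 2 now {2, 4, 5}
Step 3: union(3, 6) -> merged; set of 3 now {3, 6}
Step 4: find(6) -> no change; set of 6 is {3, 6}
Step 5: union(8, 6) -> merged; set of 8 now {3, 6, 8}
Step 6: find(1) -> no change; set of 1 is {1}
Step 7: find(5) -> no change; set of 5 is {2, 4, 5}
Step 8: union(1, 7) -> merged; set of 1 now {1, 7}
Step 9: union(4, 0) -> merged; set of 4 now {0, 2, 4, 5}
Step 10: find(8) -> no change; set of 8 is {3, 6, 8}
Step 11: union(3, 4) -> merged; set of 3 now {0, 2, 3, 4, 5, 6, 8}
Set of 3: {0, 2, 3, 4, 5, 6, 8}; 1 is not a member.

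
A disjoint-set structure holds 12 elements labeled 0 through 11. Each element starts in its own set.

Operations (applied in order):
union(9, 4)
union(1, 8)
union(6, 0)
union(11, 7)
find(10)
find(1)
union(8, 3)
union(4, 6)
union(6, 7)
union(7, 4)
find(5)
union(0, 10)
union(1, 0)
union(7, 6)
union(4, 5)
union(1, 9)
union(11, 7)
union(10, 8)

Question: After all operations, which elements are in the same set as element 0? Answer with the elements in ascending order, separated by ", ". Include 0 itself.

Answer: 0, 1, 3, 4, 5, 6, 7, 8, 9, 10, 11

Derivation:
Step 1: union(9, 4) -> merged; set of 9 now {4, 9}
Step 2: union(1, 8) -> merged; set of 1 now {1, 8}
Step 3: union(6, 0) -> merged; set of 6 now {0, 6}
Step 4: union(11, 7) -> merged; set of 11 now {7, 11}
Step 5: find(10) -> no change; set of 10 is {10}
Step 6: find(1) -> no change; set of 1 is {1, 8}
Step 7: union(8, 3) -> merged; set of 8 now {1, 3, 8}
Step 8: union(4, 6) -> merged; set of 4 now {0, 4, 6, 9}
Step 9: union(6, 7) -> merged; set of 6 now {0, 4, 6, 7, 9, 11}
Step 10: union(7, 4) -> already same set; set of 7 now {0, 4, 6, 7, 9, 11}
Step 11: find(5) -> no change; set of 5 is {5}
Step 12: union(0, 10) -> merged; set of 0 now {0, 4, 6, 7, 9, 10, 11}
Step 13: union(1, 0) -> merged; set of 1 now {0, 1, 3, 4, 6, 7, 8, 9, 10, 11}
Step 14: union(7, 6) -> already same set; set of 7 now {0, 1, 3, 4, 6, 7, 8, 9, 10, 11}
Step 15: union(4, 5) -> merged; set of 4 now {0, 1, 3, 4, 5, 6, 7, 8, 9, 10, 11}
Step 16: union(1, 9) -> already same set; set of 1 now {0, 1, 3, 4, 5, 6, 7, 8, 9, 10, 11}
Step 17: union(11, 7) -> already same set; set of 11 now {0, 1, 3, 4, 5, 6, 7, 8, 9, 10, 11}
Step 18: union(10, 8) -> already same set; set of 10 now {0, 1, 3, 4, 5, 6, 7, 8, 9, 10, 11}
Component of 0: {0, 1, 3, 4, 5, 6, 7, 8, 9, 10, 11}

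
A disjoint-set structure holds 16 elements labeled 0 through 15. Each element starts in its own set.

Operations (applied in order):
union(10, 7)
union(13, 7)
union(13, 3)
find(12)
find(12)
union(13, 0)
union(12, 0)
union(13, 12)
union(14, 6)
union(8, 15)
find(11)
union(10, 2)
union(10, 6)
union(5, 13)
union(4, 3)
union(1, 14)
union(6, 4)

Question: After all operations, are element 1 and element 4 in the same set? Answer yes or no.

Answer: yes

Derivation:
Step 1: union(10, 7) -> merged; set of 10 now {7, 10}
Step 2: union(13, 7) -> merged; set of 13 now {7, 10, 13}
Step 3: union(13, 3) -> merged; set of 13 now {3, 7, 10, 13}
Step 4: find(12) -> no change; set of 12 is {12}
Step 5: find(12) -> no change; set of 12 is {12}
Step 6: union(13, 0) -> merged; set of 13 now {0, 3, 7, 10, 13}
Step 7: union(12, 0) -> merged; set of 12 now {0, 3, 7, 10, 12, 13}
Step 8: union(13, 12) -> already same set; set of 13 now {0, 3, 7, 10, 12, 13}
Step 9: union(14, 6) -> merged; set of 14 now {6, 14}
Step 10: union(8, 15) -> merged; set of 8 now {8, 15}
Step 11: find(11) -> no change; set of 11 is {11}
Step 12: union(10, 2) -> merged; set of 10 now {0, 2, 3, 7, 10, 12, 13}
Step 13: union(10, 6) -> merged; set of 10 now {0, 2, 3, 6, 7, 10, 12, 13, 14}
Step 14: union(5, 13) -> merged; set of 5 now {0, 2, 3, 5, 6, 7, 10, 12, 13, 14}
Step 15: union(4, 3) -> merged; set of 4 now {0, 2, 3, 4, 5, 6, 7, 10, 12, 13, 14}
Step 16: union(1, 14) -> merged; set of 1 now {0, 1, 2, 3, 4, 5, 6, 7, 10, 12, 13, 14}
Step 17: union(6, 4) -> already same set; set of 6 now {0, 1, 2, 3, 4, 5, 6, 7, 10, 12, 13, 14}
Set of 1: {0, 1, 2, 3, 4, 5, 6, 7, 10, 12, 13, 14}; 4 is a member.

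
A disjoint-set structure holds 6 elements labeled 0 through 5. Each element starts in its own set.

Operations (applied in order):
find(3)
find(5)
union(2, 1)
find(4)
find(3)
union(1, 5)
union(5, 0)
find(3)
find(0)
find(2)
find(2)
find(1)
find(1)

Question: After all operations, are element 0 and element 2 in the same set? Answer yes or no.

Step 1: find(3) -> no change; set of 3 is {3}
Step 2: find(5) -> no change; set of 5 is {5}
Step 3: union(2, 1) -> merged; set of 2 now {1, 2}
Step 4: find(4) -> no change; set of 4 is {4}
Step 5: find(3) -> no change; set of 3 is {3}
Step 6: union(1, 5) -> merged; set of 1 now {1, 2, 5}
Step 7: union(5, 0) -> merged; set of 5 now {0, 1, 2, 5}
Step 8: find(3) -> no change; set of 3 is {3}
Step 9: find(0) -> no change; set of 0 is {0, 1, 2, 5}
Step 10: find(2) -> no change; set of 2 is {0, 1, 2, 5}
Step 11: find(2) -> no change; set of 2 is {0, 1, 2, 5}
Step 12: find(1) -> no change; set of 1 is {0, 1, 2, 5}
Step 13: find(1) -> no change; set of 1 is {0, 1, 2, 5}
Set of 0: {0, 1, 2, 5}; 2 is a member.

Answer: yes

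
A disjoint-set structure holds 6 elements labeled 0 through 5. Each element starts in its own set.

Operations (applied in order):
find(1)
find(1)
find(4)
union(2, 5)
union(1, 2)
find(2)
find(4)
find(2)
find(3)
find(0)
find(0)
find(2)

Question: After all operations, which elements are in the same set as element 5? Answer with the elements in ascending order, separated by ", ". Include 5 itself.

Answer: 1, 2, 5

Derivation:
Step 1: find(1) -> no change; set of 1 is {1}
Step 2: find(1) -> no change; set of 1 is {1}
Step 3: find(4) -> no change; set of 4 is {4}
Step 4: union(2, 5) -> merged; set of 2 now {2, 5}
Step 5: union(1, 2) -> merged; set of 1 now {1, 2, 5}
Step 6: find(2) -> no change; set of 2 is {1, 2, 5}
Step 7: find(4) -> no change; set of 4 is {4}
Step 8: find(2) -> no change; set of 2 is {1, 2, 5}
Step 9: find(3) -> no change; set of 3 is {3}
Step 10: find(0) -> no change; set of 0 is {0}
Step 11: find(0) -> no change; set of 0 is {0}
Step 12: find(2) -> no change; set of 2 is {1, 2, 5}
Component of 5: {1, 2, 5}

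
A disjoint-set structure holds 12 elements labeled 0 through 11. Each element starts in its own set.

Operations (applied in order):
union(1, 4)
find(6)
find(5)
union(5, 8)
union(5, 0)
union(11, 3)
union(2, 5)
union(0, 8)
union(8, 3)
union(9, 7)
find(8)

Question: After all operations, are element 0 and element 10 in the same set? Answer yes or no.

Answer: no

Derivation:
Step 1: union(1, 4) -> merged; set of 1 now {1, 4}
Step 2: find(6) -> no change; set of 6 is {6}
Step 3: find(5) -> no change; set of 5 is {5}
Step 4: union(5, 8) -> merged; set of 5 now {5, 8}
Step 5: union(5, 0) -> merged; set of 5 now {0, 5, 8}
Step 6: union(11, 3) -> merged; set of 11 now {3, 11}
Step 7: union(2, 5) -> merged; set of 2 now {0, 2, 5, 8}
Step 8: union(0, 8) -> already same set; set of 0 now {0, 2, 5, 8}
Step 9: union(8, 3) -> merged; set of 8 now {0, 2, 3, 5, 8, 11}
Step 10: union(9, 7) -> merged; set of 9 now {7, 9}
Step 11: find(8) -> no change; set of 8 is {0, 2, 3, 5, 8, 11}
Set of 0: {0, 2, 3, 5, 8, 11}; 10 is not a member.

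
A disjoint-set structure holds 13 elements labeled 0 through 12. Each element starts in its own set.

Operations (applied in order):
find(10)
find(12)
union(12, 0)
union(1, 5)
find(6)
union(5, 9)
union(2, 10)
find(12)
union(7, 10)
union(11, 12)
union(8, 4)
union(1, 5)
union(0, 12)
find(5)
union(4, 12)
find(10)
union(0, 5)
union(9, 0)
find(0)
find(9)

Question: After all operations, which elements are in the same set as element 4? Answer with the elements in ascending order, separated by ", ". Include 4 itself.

Answer: 0, 1, 4, 5, 8, 9, 11, 12

Derivation:
Step 1: find(10) -> no change; set of 10 is {10}
Step 2: find(12) -> no change; set of 12 is {12}
Step 3: union(12, 0) -> merged; set of 12 now {0, 12}
Step 4: union(1, 5) -> merged; set of 1 now {1, 5}
Step 5: find(6) -> no change; set of 6 is {6}
Step 6: union(5, 9) -> merged; set of 5 now {1, 5, 9}
Step 7: union(2, 10) -> merged; set of 2 now {2, 10}
Step 8: find(12) -> no change; set of 12 is {0, 12}
Step 9: union(7, 10) -> merged; set of 7 now {2, 7, 10}
Step 10: union(11, 12) -> merged; set of 11 now {0, 11, 12}
Step 11: union(8, 4) -> merged; set of 8 now {4, 8}
Step 12: union(1, 5) -> already same set; set of 1 now {1, 5, 9}
Step 13: union(0, 12) -> already same set; set of 0 now {0, 11, 12}
Step 14: find(5) -> no change; set of 5 is {1, 5, 9}
Step 15: union(4, 12) -> merged; set of 4 now {0, 4, 8, 11, 12}
Step 16: find(10) -> no change; set of 10 is {2, 7, 10}
Step 17: union(0, 5) -> merged; set of 0 now {0, 1, 4, 5, 8, 9, 11, 12}
Step 18: union(9, 0) -> already same set; set of 9 now {0, 1, 4, 5, 8, 9, 11, 12}
Step 19: find(0) -> no change; set of 0 is {0, 1, 4, 5, 8, 9, 11, 12}
Step 20: find(9) -> no change; set of 9 is {0, 1, 4, 5, 8, 9, 11, 12}
Component of 4: {0, 1, 4, 5, 8, 9, 11, 12}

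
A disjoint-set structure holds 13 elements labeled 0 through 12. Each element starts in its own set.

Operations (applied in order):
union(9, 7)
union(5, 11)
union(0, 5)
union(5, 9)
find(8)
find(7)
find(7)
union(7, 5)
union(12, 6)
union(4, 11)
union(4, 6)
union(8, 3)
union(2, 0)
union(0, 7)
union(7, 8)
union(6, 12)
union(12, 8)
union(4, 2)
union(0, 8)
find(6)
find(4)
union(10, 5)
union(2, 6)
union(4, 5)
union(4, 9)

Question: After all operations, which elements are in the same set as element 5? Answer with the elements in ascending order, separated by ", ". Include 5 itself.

Step 1: union(9, 7) -> merged; set of 9 now {7, 9}
Step 2: union(5, 11) -> merged; set of 5 now {5, 11}
Step 3: union(0, 5) -> merged; set of 0 now {0, 5, 11}
Step 4: union(5, 9) -> merged; set of 5 now {0, 5, 7, 9, 11}
Step 5: find(8) -> no change; set of 8 is {8}
Step 6: find(7) -> no change; set of 7 is {0, 5, 7, 9, 11}
Step 7: find(7) -> no change; set of 7 is {0, 5, 7, 9, 11}
Step 8: union(7, 5) -> already same set; set of 7 now {0, 5, 7, 9, 11}
Step 9: union(12, 6) -> merged; set of 12 now {6, 12}
Step 10: union(4, 11) -> merged; set of 4 now {0, 4, 5, 7, 9, 11}
Step 11: union(4, 6) -> merged; set of 4 now {0, 4, 5, 6, 7, 9, 11, 12}
Step 12: union(8, 3) -> merged; set of 8 now {3, 8}
Step 13: union(2, 0) -> merged; set of 2 now {0, 2, 4, 5, 6, 7, 9, 11, 12}
Step 14: union(0, 7) -> already same set; set of 0 now {0, 2, 4, 5, 6, 7, 9, 11, 12}
Step 15: union(7, 8) -> merged; set of 7 now {0, 2, 3, 4, 5, 6, 7, 8, 9, 11, 12}
Step 16: union(6, 12) -> already same set; set of 6 now {0, 2, 3, 4, 5, 6, 7, 8, 9, 11, 12}
Step 17: union(12, 8) -> already same set; set of 12 now {0, 2, 3, 4, 5, 6, 7, 8, 9, 11, 12}
Step 18: union(4, 2) -> already same set; set of 4 now {0, 2, 3, 4, 5, 6, 7, 8, 9, 11, 12}
Step 19: union(0, 8) -> already same set; set of 0 now {0, 2, 3, 4, 5, 6, 7, 8, 9, 11, 12}
Step 20: find(6) -> no change; set of 6 is {0, 2, 3, 4, 5, 6, 7, 8, 9, 11, 12}
Step 21: find(4) -> no change; set of 4 is {0, 2, 3, 4, 5, 6, 7, 8, 9, 11, 12}
Step 22: union(10, 5) -> merged; set of 10 now {0, 2, 3, 4, 5, 6, 7, 8, 9, 10, 11, 12}
Step 23: union(2, 6) -> already same set; set of 2 now {0, 2, 3, 4, 5, 6, 7, 8, 9, 10, 11, 12}
Step 24: union(4, 5) -> already same set; set of 4 now {0, 2, 3, 4, 5, 6, 7, 8, 9, 10, 11, 12}
Step 25: union(4, 9) -> already same set; set of 4 now {0, 2, 3, 4, 5, 6, 7, 8, 9, 10, 11, 12}
Component of 5: {0, 2, 3, 4, 5, 6, 7, 8, 9, 10, 11, 12}

Answer: 0, 2, 3, 4, 5, 6, 7, 8, 9, 10, 11, 12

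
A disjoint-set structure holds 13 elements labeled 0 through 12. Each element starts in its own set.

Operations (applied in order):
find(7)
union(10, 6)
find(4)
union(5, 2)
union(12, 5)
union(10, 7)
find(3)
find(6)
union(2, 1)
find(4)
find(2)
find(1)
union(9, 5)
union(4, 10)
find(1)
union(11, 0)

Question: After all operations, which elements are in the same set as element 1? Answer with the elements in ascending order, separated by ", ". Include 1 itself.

Step 1: find(7) -> no change; set of 7 is {7}
Step 2: union(10, 6) -> merged; set of 10 now {6, 10}
Step 3: find(4) -> no change; set of 4 is {4}
Step 4: union(5, 2) -> merged; set of 5 now {2, 5}
Step 5: union(12, 5) -> merged; set of 12 now {2, 5, 12}
Step 6: union(10, 7) -> merged; set of 10 now {6, 7, 10}
Step 7: find(3) -> no change; set of 3 is {3}
Step 8: find(6) -> no change; set of 6 is {6, 7, 10}
Step 9: union(2, 1) -> merged; set of 2 now {1, 2, 5, 12}
Step 10: find(4) -> no change; set of 4 is {4}
Step 11: find(2) -> no change; set of 2 is {1, 2, 5, 12}
Step 12: find(1) -> no change; set of 1 is {1, 2, 5, 12}
Step 13: union(9, 5) -> merged; set of 9 now {1, 2, 5, 9, 12}
Step 14: union(4, 10) -> merged; set of 4 now {4, 6, 7, 10}
Step 15: find(1) -> no change; set of 1 is {1, 2, 5, 9, 12}
Step 16: union(11, 0) -> merged; set of 11 now {0, 11}
Component of 1: {1, 2, 5, 9, 12}

Answer: 1, 2, 5, 9, 12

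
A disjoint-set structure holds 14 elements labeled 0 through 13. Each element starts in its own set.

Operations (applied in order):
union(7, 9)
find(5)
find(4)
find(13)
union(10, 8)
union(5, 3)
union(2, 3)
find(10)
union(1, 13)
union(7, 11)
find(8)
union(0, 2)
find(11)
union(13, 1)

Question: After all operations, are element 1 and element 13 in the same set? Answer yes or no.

Step 1: union(7, 9) -> merged; set of 7 now {7, 9}
Step 2: find(5) -> no change; set of 5 is {5}
Step 3: find(4) -> no change; set of 4 is {4}
Step 4: find(13) -> no change; set of 13 is {13}
Step 5: union(10, 8) -> merged; set of 10 now {8, 10}
Step 6: union(5, 3) -> merged; set of 5 now {3, 5}
Step 7: union(2, 3) -> merged; set of 2 now {2, 3, 5}
Step 8: find(10) -> no change; set of 10 is {8, 10}
Step 9: union(1, 13) -> merged; set of 1 now {1, 13}
Step 10: union(7, 11) -> merged; set of 7 now {7, 9, 11}
Step 11: find(8) -> no change; set of 8 is {8, 10}
Step 12: union(0, 2) -> merged; set of 0 now {0, 2, 3, 5}
Step 13: find(11) -> no change; set of 11 is {7, 9, 11}
Step 14: union(13, 1) -> already same set; set of 13 now {1, 13}
Set of 1: {1, 13}; 13 is a member.

Answer: yes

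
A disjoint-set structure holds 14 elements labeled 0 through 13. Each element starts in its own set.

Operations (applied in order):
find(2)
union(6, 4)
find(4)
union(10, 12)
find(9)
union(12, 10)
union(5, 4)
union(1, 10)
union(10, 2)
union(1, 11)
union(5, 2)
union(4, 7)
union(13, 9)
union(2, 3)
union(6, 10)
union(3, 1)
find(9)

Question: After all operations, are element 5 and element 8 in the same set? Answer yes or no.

Step 1: find(2) -> no change; set of 2 is {2}
Step 2: union(6, 4) -> merged; set of 6 now {4, 6}
Step 3: find(4) -> no change; set of 4 is {4, 6}
Step 4: union(10, 12) -> merged; set of 10 now {10, 12}
Step 5: find(9) -> no change; set of 9 is {9}
Step 6: union(12, 10) -> already same set; set of 12 now {10, 12}
Step 7: union(5, 4) -> merged; set of 5 now {4, 5, 6}
Step 8: union(1, 10) -> merged; set of 1 now {1, 10, 12}
Step 9: union(10, 2) -> merged; set of 10 now {1, 2, 10, 12}
Step 10: union(1, 11) -> merged; set of 1 now {1, 2, 10, 11, 12}
Step 11: union(5, 2) -> merged; set of 5 now {1, 2, 4, 5, 6, 10, 11, 12}
Step 12: union(4, 7) -> merged; set of 4 now {1, 2, 4, 5, 6, 7, 10, 11, 12}
Step 13: union(13, 9) -> merged; set of 13 now {9, 13}
Step 14: union(2, 3) -> merged; set of 2 now {1, 2, 3, 4, 5, 6, 7, 10, 11, 12}
Step 15: union(6, 10) -> already same set; set of 6 now {1, 2, 3, 4, 5, 6, 7, 10, 11, 12}
Step 16: union(3, 1) -> already same set; set of 3 now {1, 2, 3, 4, 5, 6, 7, 10, 11, 12}
Step 17: find(9) -> no change; set of 9 is {9, 13}
Set of 5: {1, 2, 3, 4, 5, 6, 7, 10, 11, 12}; 8 is not a member.

Answer: no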